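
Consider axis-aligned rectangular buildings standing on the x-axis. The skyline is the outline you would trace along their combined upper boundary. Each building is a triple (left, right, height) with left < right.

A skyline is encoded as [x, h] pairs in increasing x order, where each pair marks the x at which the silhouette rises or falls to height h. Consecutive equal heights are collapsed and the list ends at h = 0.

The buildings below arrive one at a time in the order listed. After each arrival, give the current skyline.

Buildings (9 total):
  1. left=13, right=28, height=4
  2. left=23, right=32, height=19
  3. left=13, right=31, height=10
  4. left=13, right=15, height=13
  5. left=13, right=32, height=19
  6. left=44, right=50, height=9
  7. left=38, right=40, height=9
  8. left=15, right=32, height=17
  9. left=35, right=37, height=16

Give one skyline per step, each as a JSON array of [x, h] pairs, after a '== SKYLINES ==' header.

== SKYLINES ==
[[13,4],[28,0]]
[[13,4],[23,19],[32,0]]
[[13,10],[23,19],[32,0]]
[[13,13],[15,10],[23,19],[32,0]]
[[13,19],[32,0]]
[[13,19],[32,0],[44,9],[50,0]]
[[13,19],[32,0],[38,9],[40,0],[44,9],[50,0]]
[[13,19],[32,0],[38,9],[40,0],[44,9],[50,0]]
[[13,19],[32,0],[35,16],[37,0],[38,9],[40,0],[44,9],[50,0]]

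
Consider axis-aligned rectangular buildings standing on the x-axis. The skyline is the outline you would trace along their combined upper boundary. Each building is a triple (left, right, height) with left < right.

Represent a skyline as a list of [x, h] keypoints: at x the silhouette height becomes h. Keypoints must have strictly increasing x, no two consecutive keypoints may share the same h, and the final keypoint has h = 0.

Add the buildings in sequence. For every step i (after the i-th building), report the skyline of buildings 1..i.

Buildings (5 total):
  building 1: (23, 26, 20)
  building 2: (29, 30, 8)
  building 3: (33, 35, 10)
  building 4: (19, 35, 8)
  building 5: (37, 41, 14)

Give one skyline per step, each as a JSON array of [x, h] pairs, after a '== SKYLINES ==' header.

== SKYLINES ==
[[23,20],[26,0]]
[[23,20],[26,0],[29,8],[30,0]]
[[23,20],[26,0],[29,8],[30,0],[33,10],[35,0]]
[[19,8],[23,20],[26,8],[33,10],[35,0]]
[[19,8],[23,20],[26,8],[33,10],[35,0],[37,14],[41,0]]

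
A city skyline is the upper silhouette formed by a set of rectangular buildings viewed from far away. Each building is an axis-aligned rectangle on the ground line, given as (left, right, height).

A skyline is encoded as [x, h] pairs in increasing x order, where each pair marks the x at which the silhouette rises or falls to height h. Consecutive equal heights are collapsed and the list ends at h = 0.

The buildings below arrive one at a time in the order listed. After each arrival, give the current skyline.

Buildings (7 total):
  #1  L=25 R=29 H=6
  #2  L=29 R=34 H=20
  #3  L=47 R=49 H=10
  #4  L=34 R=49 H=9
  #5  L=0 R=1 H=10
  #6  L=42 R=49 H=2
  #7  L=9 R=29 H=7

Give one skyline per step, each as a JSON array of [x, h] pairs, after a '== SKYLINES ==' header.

== SKYLINES ==
[[25,6],[29,0]]
[[25,6],[29,20],[34,0]]
[[25,6],[29,20],[34,0],[47,10],[49,0]]
[[25,6],[29,20],[34,9],[47,10],[49,0]]
[[0,10],[1,0],[25,6],[29,20],[34,9],[47,10],[49,0]]
[[0,10],[1,0],[25,6],[29,20],[34,9],[47,10],[49,0]]
[[0,10],[1,0],[9,7],[29,20],[34,9],[47,10],[49,0]]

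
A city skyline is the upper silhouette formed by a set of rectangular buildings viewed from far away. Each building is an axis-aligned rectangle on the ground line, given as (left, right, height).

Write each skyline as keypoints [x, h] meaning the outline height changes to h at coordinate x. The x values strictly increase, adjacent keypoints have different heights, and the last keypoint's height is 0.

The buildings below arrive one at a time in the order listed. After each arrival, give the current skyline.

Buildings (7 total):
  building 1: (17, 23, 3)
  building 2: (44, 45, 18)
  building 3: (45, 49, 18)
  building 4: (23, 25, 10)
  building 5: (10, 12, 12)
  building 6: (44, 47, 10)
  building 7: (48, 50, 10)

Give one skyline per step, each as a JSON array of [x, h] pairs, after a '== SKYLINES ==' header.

== SKYLINES ==
[[17,3],[23,0]]
[[17,3],[23,0],[44,18],[45,0]]
[[17,3],[23,0],[44,18],[49,0]]
[[17,3],[23,10],[25,0],[44,18],[49,0]]
[[10,12],[12,0],[17,3],[23,10],[25,0],[44,18],[49,0]]
[[10,12],[12,0],[17,3],[23,10],[25,0],[44,18],[49,0]]
[[10,12],[12,0],[17,3],[23,10],[25,0],[44,18],[49,10],[50,0]]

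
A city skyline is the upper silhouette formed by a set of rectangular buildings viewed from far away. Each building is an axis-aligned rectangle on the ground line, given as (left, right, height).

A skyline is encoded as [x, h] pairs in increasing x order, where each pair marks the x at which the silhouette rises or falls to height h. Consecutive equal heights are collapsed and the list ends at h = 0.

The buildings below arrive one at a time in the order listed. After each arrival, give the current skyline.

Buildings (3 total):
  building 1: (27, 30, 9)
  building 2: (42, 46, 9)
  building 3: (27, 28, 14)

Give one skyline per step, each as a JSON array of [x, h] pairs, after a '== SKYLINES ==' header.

== SKYLINES ==
[[27,9],[30,0]]
[[27,9],[30,0],[42,9],[46,0]]
[[27,14],[28,9],[30,0],[42,9],[46,0]]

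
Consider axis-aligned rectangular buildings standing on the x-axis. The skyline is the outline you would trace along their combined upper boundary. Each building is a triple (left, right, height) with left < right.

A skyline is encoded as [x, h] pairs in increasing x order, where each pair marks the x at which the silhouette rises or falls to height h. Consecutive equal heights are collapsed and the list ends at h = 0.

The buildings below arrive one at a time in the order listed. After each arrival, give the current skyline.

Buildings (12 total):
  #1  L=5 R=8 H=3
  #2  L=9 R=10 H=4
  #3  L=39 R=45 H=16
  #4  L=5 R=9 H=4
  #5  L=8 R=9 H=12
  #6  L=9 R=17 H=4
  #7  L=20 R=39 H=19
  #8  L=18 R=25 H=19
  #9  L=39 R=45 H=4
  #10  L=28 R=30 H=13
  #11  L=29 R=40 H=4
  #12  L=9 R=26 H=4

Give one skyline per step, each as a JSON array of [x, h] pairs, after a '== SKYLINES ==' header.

== SKYLINES ==
[[5,3],[8,0]]
[[5,3],[8,0],[9,4],[10,0]]
[[5,3],[8,0],[9,4],[10,0],[39,16],[45,0]]
[[5,4],[10,0],[39,16],[45,0]]
[[5,4],[8,12],[9,4],[10,0],[39,16],[45,0]]
[[5,4],[8,12],[9,4],[17,0],[39,16],[45,0]]
[[5,4],[8,12],[9,4],[17,0],[20,19],[39,16],[45,0]]
[[5,4],[8,12],[9,4],[17,0],[18,19],[39,16],[45,0]]
[[5,4],[8,12],[9,4],[17,0],[18,19],[39,16],[45,0]]
[[5,4],[8,12],[9,4],[17,0],[18,19],[39,16],[45,0]]
[[5,4],[8,12],[9,4],[17,0],[18,19],[39,16],[45,0]]
[[5,4],[8,12],[9,4],[18,19],[39,16],[45,0]]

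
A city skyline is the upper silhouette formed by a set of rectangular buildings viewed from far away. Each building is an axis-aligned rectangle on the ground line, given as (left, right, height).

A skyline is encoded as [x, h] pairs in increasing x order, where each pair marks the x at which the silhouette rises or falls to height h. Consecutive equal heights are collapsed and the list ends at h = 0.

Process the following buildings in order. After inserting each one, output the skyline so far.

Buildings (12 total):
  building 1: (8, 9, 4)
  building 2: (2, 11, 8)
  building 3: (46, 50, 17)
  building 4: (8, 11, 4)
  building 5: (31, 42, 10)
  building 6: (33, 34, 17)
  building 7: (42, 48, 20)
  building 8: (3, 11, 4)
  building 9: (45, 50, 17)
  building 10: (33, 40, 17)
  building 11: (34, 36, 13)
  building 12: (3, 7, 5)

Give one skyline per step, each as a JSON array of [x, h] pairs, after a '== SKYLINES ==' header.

== SKYLINES ==
[[8,4],[9,0]]
[[2,8],[11,0]]
[[2,8],[11,0],[46,17],[50,0]]
[[2,8],[11,0],[46,17],[50,0]]
[[2,8],[11,0],[31,10],[42,0],[46,17],[50,0]]
[[2,8],[11,0],[31,10],[33,17],[34,10],[42,0],[46,17],[50,0]]
[[2,8],[11,0],[31,10],[33,17],[34,10],[42,20],[48,17],[50,0]]
[[2,8],[11,0],[31,10],[33,17],[34,10],[42,20],[48,17],[50,0]]
[[2,8],[11,0],[31,10],[33,17],[34,10],[42,20],[48,17],[50,0]]
[[2,8],[11,0],[31,10],[33,17],[40,10],[42,20],[48,17],[50,0]]
[[2,8],[11,0],[31,10],[33,17],[40,10],[42,20],[48,17],[50,0]]
[[2,8],[11,0],[31,10],[33,17],[40,10],[42,20],[48,17],[50,0]]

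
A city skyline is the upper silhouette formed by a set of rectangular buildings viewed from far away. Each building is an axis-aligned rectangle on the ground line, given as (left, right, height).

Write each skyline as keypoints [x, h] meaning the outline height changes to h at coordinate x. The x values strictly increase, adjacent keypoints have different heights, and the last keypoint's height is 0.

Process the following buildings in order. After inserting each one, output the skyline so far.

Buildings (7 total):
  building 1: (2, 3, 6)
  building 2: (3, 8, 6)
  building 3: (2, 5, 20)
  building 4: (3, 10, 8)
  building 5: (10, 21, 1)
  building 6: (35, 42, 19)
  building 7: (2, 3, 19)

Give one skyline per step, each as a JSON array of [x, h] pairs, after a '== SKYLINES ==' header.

== SKYLINES ==
[[2,6],[3,0]]
[[2,6],[8,0]]
[[2,20],[5,6],[8,0]]
[[2,20],[5,8],[10,0]]
[[2,20],[5,8],[10,1],[21,0]]
[[2,20],[5,8],[10,1],[21,0],[35,19],[42,0]]
[[2,20],[5,8],[10,1],[21,0],[35,19],[42,0]]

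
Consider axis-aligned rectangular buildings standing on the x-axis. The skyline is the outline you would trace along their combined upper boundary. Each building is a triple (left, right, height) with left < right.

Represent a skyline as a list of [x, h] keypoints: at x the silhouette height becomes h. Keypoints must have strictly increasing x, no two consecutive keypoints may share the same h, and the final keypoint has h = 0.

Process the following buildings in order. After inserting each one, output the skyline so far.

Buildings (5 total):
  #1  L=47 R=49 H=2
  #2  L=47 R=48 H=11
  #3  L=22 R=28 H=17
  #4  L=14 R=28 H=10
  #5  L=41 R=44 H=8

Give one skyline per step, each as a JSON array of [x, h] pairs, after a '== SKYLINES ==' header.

== SKYLINES ==
[[47,2],[49,0]]
[[47,11],[48,2],[49,0]]
[[22,17],[28,0],[47,11],[48,2],[49,0]]
[[14,10],[22,17],[28,0],[47,11],[48,2],[49,0]]
[[14,10],[22,17],[28,0],[41,8],[44,0],[47,11],[48,2],[49,0]]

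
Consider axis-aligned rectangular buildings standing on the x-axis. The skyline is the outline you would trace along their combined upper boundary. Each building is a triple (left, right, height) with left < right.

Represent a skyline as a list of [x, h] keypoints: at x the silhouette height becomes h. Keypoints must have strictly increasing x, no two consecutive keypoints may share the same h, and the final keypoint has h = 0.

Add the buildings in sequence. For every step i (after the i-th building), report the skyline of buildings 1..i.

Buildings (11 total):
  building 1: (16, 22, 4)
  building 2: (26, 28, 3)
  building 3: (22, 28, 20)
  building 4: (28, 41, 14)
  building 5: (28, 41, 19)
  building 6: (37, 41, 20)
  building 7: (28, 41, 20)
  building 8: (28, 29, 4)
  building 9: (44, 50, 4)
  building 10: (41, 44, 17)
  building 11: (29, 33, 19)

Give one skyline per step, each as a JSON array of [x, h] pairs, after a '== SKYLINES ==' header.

== SKYLINES ==
[[16,4],[22,0]]
[[16,4],[22,0],[26,3],[28,0]]
[[16,4],[22,20],[28,0]]
[[16,4],[22,20],[28,14],[41,0]]
[[16,4],[22,20],[28,19],[41,0]]
[[16,4],[22,20],[28,19],[37,20],[41,0]]
[[16,4],[22,20],[41,0]]
[[16,4],[22,20],[41,0]]
[[16,4],[22,20],[41,0],[44,4],[50,0]]
[[16,4],[22,20],[41,17],[44,4],[50,0]]
[[16,4],[22,20],[41,17],[44,4],[50,0]]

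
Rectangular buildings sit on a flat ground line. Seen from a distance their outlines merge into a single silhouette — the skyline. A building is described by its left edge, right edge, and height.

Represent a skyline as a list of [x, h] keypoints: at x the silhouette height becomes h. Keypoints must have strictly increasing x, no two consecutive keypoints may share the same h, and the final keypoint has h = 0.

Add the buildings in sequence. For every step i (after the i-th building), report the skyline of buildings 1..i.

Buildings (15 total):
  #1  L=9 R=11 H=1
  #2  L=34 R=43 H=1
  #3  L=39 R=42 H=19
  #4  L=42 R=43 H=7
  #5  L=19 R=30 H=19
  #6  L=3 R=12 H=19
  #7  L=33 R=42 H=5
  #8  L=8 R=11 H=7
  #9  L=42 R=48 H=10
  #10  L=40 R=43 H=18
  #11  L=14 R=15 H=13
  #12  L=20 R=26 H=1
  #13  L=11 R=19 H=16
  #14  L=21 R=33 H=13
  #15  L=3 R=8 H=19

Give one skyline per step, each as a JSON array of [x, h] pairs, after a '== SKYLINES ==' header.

== SKYLINES ==
[[9,1],[11,0]]
[[9,1],[11,0],[34,1],[43,0]]
[[9,1],[11,0],[34,1],[39,19],[42,1],[43,0]]
[[9,1],[11,0],[34,1],[39,19],[42,7],[43,0]]
[[9,1],[11,0],[19,19],[30,0],[34,1],[39,19],[42,7],[43,0]]
[[3,19],[12,0],[19,19],[30,0],[34,1],[39,19],[42,7],[43,0]]
[[3,19],[12,0],[19,19],[30,0],[33,5],[39,19],[42,7],[43,0]]
[[3,19],[12,0],[19,19],[30,0],[33,5],[39,19],[42,7],[43,0]]
[[3,19],[12,0],[19,19],[30,0],[33,5],[39,19],[42,10],[48,0]]
[[3,19],[12,0],[19,19],[30,0],[33,5],[39,19],[42,18],[43,10],[48,0]]
[[3,19],[12,0],[14,13],[15,0],[19,19],[30,0],[33,5],[39,19],[42,18],[43,10],[48,0]]
[[3,19],[12,0],[14,13],[15,0],[19,19],[30,0],[33,5],[39,19],[42,18],[43,10],[48,0]]
[[3,19],[12,16],[19,19],[30,0],[33,5],[39,19],[42,18],[43,10],[48,0]]
[[3,19],[12,16],[19,19],[30,13],[33,5],[39,19],[42,18],[43,10],[48,0]]
[[3,19],[12,16],[19,19],[30,13],[33,5],[39,19],[42,18],[43,10],[48,0]]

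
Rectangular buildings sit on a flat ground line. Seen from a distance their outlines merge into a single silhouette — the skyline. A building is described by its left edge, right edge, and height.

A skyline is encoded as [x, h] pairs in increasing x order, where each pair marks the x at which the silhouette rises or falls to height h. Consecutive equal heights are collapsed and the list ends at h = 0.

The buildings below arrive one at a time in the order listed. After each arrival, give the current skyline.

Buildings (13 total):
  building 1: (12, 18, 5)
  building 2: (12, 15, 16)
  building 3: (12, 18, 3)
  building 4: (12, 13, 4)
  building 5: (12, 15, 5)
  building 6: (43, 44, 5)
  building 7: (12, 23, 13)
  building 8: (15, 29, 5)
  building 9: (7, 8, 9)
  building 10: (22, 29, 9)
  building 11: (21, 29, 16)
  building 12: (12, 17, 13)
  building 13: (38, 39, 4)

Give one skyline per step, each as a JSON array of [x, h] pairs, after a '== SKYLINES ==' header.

== SKYLINES ==
[[12,5],[18,0]]
[[12,16],[15,5],[18,0]]
[[12,16],[15,5],[18,0]]
[[12,16],[15,5],[18,0]]
[[12,16],[15,5],[18,0]]
[[12,16],[15,5],[18,0],[43,5],[44,0]]
[[12,16],[15,13],[23,0],[43,5],[44,0]]
[[12,16],[15,13],[23,5],[29,0],[43,5],[44,0]]
[[7,9],[8,0],[12,16],[15,13],[23,5],[29,0],[43,5],[44,0]]
[[7,9],[8,0],[12,16],[15,13],[23,9],[29,0],[43,5],[44,0]]
[[7,9],[8,0],[12,16],[15,13],[21,16],[29,0],[43,5],[44,0]]
[[7,9],[8,0],[12,16],[15,13],[21,16],[29,0],[43,5],[44,0]]
[[7,9],[8,0],[12,16],[15,13],[21,16],[29,0],[38,4],[39,0],[43,5],[44,0]]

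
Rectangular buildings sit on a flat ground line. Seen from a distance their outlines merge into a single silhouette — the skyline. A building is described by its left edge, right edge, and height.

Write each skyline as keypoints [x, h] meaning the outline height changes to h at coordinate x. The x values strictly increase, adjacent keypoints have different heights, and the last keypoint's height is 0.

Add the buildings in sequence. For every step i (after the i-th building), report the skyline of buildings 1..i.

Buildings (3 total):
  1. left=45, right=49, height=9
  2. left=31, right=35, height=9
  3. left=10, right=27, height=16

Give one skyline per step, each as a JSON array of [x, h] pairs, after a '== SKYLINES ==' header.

== SKYLINES ==
[[45,9],[49,0]]
[[31,9],[35,0],[45,9],[49,0]]
[[10,16],[27,0],[31,9],[35,0],[45,9],[49,0]]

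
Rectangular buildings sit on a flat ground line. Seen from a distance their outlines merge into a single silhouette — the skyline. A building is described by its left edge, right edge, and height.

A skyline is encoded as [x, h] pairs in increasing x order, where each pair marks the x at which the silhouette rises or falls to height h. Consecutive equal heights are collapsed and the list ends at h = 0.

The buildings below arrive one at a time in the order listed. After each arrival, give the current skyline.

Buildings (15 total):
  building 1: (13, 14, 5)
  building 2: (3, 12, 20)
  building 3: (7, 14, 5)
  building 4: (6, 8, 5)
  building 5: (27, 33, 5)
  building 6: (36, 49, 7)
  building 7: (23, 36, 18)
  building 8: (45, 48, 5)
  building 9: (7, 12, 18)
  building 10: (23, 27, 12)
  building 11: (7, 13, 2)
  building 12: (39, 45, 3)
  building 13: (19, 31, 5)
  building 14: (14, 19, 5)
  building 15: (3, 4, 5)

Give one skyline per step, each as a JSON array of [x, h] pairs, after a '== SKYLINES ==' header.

== SKYLINES ==
[[13,5],[14,0]]
[[3,20],[12,0],[13,5],[14,0]]
[[3,20],[12,5],[14,0]]
[[3,20],[12,5],[14,0]]
[[3,20],[12,5],[14,0],[27,5],[33,0]]
[[3,20],[12,5],[14,0],[27,5],[33,0],[36,7],[49,0]]
[[3,20],[12,5],[14,0],[23,18],[36,7],[49,0]]
[[3,20],[12,5],[14,0],[23,18],[36,7],[49,0]]
[[3,20],[12,5],[14,0],[23,18],[36,7],[49,0]]
[[3,20],[12,5],[14,0],[23,18],[36,7],[49,0]]
[[3,20],[12,5],[14,0],[23,18],[36,7],[49,0]]
[[3,20],[12,5],[14,0],[23,18],[36,7],[49,0]]
[[3,20],[12,5],[14,0],[19,5],[23,18],[36,7],[49,0]]
[[3,20],[12,5],[23,18],[36,7],[49,0]]
[[3,20],[12,5],[23,18],[36,7],[49,0]]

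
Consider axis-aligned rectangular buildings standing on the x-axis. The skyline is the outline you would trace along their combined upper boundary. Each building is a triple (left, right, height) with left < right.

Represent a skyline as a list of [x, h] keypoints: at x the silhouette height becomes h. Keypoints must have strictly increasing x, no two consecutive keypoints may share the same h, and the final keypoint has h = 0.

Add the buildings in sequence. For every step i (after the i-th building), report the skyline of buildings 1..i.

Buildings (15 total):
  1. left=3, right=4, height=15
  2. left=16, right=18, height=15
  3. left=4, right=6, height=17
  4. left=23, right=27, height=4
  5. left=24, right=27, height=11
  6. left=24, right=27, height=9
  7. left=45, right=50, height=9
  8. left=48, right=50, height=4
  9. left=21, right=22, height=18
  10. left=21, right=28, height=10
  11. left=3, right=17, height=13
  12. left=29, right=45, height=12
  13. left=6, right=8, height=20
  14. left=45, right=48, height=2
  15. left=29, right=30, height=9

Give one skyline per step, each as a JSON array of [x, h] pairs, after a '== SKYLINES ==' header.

== SKYLINES ==
[[3,15],[4,0]]
[[3,15],[4,0],[16,15],[18,0]]
[[3,15],[4,17],[6,0],[16,15],[18,0]]
[[3,15],[4,17],[6,0],[16,15],[18,0],[23,4],[27,0]]
[[3,15],[4,17],[6,0],[16,15],[18,0],[23,4],[24,11],[27,0]]
[[3,15],[4,17],[6,0],[16,15],[18,0],[23,4],[24,11],[27,0]]
[[3,15],[4,17],[6,0],[16,15],[18,0],[23,4],[24,11],[27,0],[45,9],[50,0]]
[[3,15],[4,17],[6,0],[16,15],[18,0],[23,4],[24,11],[27,0],[45,9],[50,0]]
[[3,15],[4,17],[6,0],[16,15],[18,0],[21,18],[22,0],[23,4],[24,11],[27,0],[45,9],[50,0]]
[[3,15],[4,17],[6,0],[16,15],[18,0],[21,18],[22,10],[24,11],[27,10],[28,0],[45,9],[50,0]]
[[3,15],[4,17],[6,13],[16,15],[18,0],[21,18],[22,10],[24,11],[27,10],[28,0],[45,9],[50,0]]
[[3,15],[4,17],[6,13],[16,15],[18,0],[21,18],[22,10],[24,11],[27,10],[28,0],[29,12],[45,9],[50,0]]
[[3,15],[4,17],[6,20],[8,13],[16,15],[18,0],[21,18],[22,10],[24,11],[27,10],[28,0],[29,12],[45,9],[50,0]]
[[3,15],[4,17],[6,20],[8,13],[16,15],[18,0],[21,18],[22,10],[24,11],[27,10],[28,0],[29,12],[45,9],[50,0]]
[[3,15],[4,17],[6,20],[8,13],[16,15],[18,0],[21,18],[22,10],[24,11],[27,10],[28,0],[29,12],[45,9],[50,0]]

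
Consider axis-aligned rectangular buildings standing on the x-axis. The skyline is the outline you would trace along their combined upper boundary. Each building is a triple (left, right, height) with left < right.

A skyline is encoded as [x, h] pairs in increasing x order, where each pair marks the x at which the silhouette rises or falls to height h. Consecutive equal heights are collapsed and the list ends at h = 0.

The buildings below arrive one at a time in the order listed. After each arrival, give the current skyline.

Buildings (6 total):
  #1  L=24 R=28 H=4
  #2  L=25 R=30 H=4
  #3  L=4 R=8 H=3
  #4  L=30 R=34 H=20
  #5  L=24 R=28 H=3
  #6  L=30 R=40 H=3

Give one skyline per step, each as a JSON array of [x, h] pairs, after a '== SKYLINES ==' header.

== SKYLINES ==
[[24,4],[28,0]]
[[24,4],[30,0]]
[[4,3],[8,0],[24,4],[30,0]]
[[4,3],[8,0],[24,4],[30,20],[34,0]]
[[4,3],[8,0],[24,4],[30,20],[34,0]]
[[4,3],[8,0],[24,4],[30,20],[34,3],[40,0]]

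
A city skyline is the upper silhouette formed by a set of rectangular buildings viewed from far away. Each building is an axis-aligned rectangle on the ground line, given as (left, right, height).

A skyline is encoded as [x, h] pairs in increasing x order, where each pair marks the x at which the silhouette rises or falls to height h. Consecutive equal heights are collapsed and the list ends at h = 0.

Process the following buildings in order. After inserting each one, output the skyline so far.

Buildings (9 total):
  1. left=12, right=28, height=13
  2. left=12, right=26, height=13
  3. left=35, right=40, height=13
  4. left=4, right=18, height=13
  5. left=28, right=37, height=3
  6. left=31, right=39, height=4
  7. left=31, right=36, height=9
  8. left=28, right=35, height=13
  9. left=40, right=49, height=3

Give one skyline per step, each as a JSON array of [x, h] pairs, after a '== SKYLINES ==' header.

== SKYLINES ==
[[12,13],[28,0]]
[[12,13],[28,0]]
[[12,13],[28,0],[35,13],[40,0]]
[[4,13],[28,0],[35,13],[40,0]]
[[4,13],[28,3],[35,13],[40,0]]
[[4,13],[28,3],[31,4],[35,13],[40,0]]
[[4,13],[28,3],[31,9],[35,13],[40,0]]
[[4,13],[40,0]]
[[4,13],[40,3],[49,0]]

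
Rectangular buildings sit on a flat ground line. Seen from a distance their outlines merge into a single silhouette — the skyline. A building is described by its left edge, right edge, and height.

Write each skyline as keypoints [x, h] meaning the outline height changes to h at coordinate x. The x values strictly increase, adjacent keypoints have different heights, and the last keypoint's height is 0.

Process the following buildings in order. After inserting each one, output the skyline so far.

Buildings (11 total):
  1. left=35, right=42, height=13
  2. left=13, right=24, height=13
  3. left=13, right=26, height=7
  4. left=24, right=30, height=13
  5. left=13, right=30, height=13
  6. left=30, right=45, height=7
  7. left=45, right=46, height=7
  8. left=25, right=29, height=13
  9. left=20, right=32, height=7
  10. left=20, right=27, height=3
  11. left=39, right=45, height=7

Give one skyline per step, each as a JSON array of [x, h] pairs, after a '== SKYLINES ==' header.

== SKYLINES ==
[[35,13],[42,0]]
[[13,13],[24,0],[35,13],[42,0]]
[[13,13],[24,7],[26,0],[35,13],[42,0]]
[[13,13],[30,0],[35,13],[42,0]]
[[13,13],[30,0],[35,13],[42,0]]
[[13,13],[30,7],[35,13],[42,7],[45,0]]
[[13,13],[30,7],[35,13],[42,7],[46,0]]
[[13,13],[30,7],[35,13],[42,7],[46,0]]
[[13,13],[30,7],[35,13],[42,7],[46,0]]
[[13,13],[30,7],[35,13],[42,7],[46,0]]
[[13,13],[30,7],[35,13],[42,7],[46,0]]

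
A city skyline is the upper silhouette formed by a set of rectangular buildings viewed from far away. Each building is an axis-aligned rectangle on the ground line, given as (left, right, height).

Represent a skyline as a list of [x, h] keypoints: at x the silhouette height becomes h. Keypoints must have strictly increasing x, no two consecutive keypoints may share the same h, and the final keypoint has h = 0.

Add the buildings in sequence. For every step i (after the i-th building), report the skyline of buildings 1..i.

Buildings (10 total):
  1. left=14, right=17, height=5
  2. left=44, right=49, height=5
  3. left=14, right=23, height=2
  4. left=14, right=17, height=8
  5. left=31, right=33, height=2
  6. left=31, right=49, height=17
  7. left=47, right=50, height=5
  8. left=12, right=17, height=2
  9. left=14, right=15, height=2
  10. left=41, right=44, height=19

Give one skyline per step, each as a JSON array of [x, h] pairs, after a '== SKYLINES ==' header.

== SKYLINES ==
[[14,5],[17,0]]
[[14,5],[17,0],[44,5],[49,0]]
[[14,5],[17,2],[23,0],[44,5],[49,0]]
[[14,8],[17,2],[23,0],[44,5],[49,0]]
[[14,8],[17,2],[23,0],[31,2],[33,0],[44,5],[49,0]]
[[14,8],[17,2],[23,0],[31,17],[49,0]]
[[14,8],[17,2],[23,0],[31,17],[49,5],[50,0]]
[[12,2],[14,8],[17,2],[23,0],[31,17],[49,5],[50,0]]
[[12,2],[14,8],[17,2],[23,0],[31,17],[49,5],[50,0]]
[[12,2],[14,8],[17,2],[23,0],[31,17],[41,19],[44,17],[49,5],[50,0]]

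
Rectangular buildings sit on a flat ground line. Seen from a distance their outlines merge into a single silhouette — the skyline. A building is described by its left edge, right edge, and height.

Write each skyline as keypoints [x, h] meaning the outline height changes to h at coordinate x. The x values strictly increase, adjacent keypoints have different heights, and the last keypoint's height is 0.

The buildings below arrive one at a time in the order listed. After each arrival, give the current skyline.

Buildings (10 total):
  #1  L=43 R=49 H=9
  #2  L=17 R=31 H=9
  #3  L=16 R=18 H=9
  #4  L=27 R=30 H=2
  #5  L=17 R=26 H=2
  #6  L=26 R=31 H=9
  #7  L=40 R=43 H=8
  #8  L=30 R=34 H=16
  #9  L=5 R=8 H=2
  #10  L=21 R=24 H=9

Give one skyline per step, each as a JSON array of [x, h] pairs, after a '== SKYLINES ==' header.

== SKYLINES ==
[[43,9],[49,0]]
[[17,9],[31,0],[43,9],[49,0]]
[[16,9],[31,0],[43,9],[49,0]]
[[16,9],[31,0],[43,9],[49,0]]
[[16,9],[31,0],[43,9],[49,0]]
[[16,9],[31,0],[43,9],[49,0]]
[[16,9],[31,0],[40,8],[43,9],[49,0]]
[[16,9],[30,16],[34,0],[40,8],[43,9],[49,0]]
[[5,2],[8,0],[16,9],[30,16],[34,0],[40,8],[43,9],[49,0]]
[[5,2],[8,0],[16,9],[30,16],[34,0],[40,8],[43,9],[49,0]]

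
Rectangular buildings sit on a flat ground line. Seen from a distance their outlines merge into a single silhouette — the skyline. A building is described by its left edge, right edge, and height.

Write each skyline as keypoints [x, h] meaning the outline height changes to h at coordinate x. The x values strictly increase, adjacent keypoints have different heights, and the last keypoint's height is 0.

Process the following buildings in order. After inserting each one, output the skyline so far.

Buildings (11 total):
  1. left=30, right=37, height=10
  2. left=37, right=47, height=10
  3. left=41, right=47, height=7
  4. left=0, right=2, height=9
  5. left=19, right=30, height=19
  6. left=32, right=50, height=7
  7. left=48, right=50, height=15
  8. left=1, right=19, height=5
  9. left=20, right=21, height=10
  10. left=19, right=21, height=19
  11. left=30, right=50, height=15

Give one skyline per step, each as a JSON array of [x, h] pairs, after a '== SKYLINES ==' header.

== SKYLINES ==
[[30,10],[37,0]]
[[30,10],[47,0]]
[[30,10],[47,0]]
[[0,9],[2,0],[30,10],[47,0]]
[[0,9],[2,0],[19,19],[30,10],[47,0]]
[[0,9],[2,0],[19,19],[30,10],[47,7],[50,0]]
[[0,9],[2,0],[19,19],[30,10],[47,7],[48,15],[50,0]]
[[0,9],[2,5],[19,19],[30,10],[47,7],[48,15],[50,0]]
[[0,9],[2,5],[19,19],[30,10],[47,7],[48,15],[50,0]]
[[0,9],[2,5],[19,19],[30,10],[47,7],[48,15],[50,0]]
[[0,9],[2,5],[19,19],[30,15],[50,0]]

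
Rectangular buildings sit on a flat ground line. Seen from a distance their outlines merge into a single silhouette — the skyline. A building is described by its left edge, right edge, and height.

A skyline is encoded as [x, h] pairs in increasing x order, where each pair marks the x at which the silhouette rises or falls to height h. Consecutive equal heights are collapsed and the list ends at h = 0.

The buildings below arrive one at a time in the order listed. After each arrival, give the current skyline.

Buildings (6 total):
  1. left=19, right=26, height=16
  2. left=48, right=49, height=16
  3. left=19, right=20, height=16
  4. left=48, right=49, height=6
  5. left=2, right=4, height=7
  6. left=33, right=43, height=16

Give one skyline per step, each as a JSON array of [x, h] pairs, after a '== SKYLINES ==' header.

== SKYLINES ==
[[19,16],[26,0]]
[[19,16],[26,0],[48,16],[49,0]]
[[19,16],[26,0],[48,16],[49,0]]
[[19,16],[26,0],[48,16],[49,0]]
[[2,7],[4,0],[19,16],[26,0],[48,16],[49,0]]
[[2,7],[4,0],[19,16],[26,0],[33,16],[43,0],[48,16],[49,0]]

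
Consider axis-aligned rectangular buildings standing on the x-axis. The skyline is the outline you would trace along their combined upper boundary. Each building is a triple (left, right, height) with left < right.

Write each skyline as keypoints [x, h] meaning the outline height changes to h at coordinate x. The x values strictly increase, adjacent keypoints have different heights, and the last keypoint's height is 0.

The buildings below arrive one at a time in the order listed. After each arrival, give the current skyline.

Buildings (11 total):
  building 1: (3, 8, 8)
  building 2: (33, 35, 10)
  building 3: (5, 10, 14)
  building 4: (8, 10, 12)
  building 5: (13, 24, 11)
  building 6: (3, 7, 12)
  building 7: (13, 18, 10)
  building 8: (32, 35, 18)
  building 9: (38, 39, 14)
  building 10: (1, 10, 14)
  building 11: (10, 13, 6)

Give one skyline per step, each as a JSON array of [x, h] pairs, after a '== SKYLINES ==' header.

== SKYLINES ==
[[3,8],[8,0]]
[[3,8],[8,0],[33,10],[35,0]]
[[3,8],[5,14],[10,0],[33,10],[35,0]]
[[3,8],[5,14],[10,0],[33,10],[35,0]]
[[3,8],[5,14],[10,0],[13,11],[24,0],[33,10],[35,0]]
[[3,12],[5,14],[10,0],[13,11],[24,0],[33,10],[35,0]]
[[3,12],[5,14],[10,0],[13,11],[24,0],[33,10],[35,0]]
[[3,12],[5,14],[10,0],[13,11],[24,0],[32,18],[35,0]]
[[3,12],[5,14],[10,0],[13,11],[24,0],[32,18],[35,0],[38,14],[39,0]]
[[1,14],[10,0],[13,11],[24,0],[32,18],[35,0],[38,14],[39,0]]
[[1,14],[10,6],[13,11],[24,0],[32,18],[35,0],[38,14],[39,0]]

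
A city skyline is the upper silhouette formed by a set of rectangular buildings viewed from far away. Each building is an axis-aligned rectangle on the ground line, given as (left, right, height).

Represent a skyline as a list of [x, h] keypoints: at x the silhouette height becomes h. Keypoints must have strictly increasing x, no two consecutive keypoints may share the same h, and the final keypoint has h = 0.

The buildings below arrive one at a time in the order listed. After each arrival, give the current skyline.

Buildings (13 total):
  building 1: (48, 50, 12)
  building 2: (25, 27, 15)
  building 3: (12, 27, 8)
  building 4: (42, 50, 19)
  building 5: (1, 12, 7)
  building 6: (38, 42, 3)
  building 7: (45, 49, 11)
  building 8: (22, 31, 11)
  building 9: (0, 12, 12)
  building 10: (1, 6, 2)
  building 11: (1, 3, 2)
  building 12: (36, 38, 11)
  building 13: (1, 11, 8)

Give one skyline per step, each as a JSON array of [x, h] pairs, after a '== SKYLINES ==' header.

== SKYLINES ==
[[48,12],[50,0]]
[[25,15],[27,0],[48,12],[50,0]]
[[12,8],[25,15],[27,0],[48,12],[50,0]]
[[12,8],[25,15],[27,0],[42,19],[50,0]]
[[1,7],[12,8],[25,15],[27,0],[42,19],[50,0]]
[[1,7],[12,8],[25,15],[27,0],[38,3],[42,19],[50,0]]
[[1,7],[12,8],[25,15],[27,0],[38,3],[42,19],[50,0]]
[[1,7],[12,8],[22,11],[25,15],[27,11],[31,0],[38,3],[42,19],[50,0]]
[[0,12],[12,8],[22,11],[25,15],[27,11],[31,0],[38,3],[42,19],[50,0]]
[[0,12],[12,8],[22,11],[25,15],[27,11],[31,0],[38,3],[42,19],[50,0]]
[[0,12],[12,8],[22,11],[25,15],[27,11],[31,0],[38,3],[42,19],[50,0]]
[[0,12],[12,8],[22,11],[25,15],[27,11],[31,0],[36,11],[38,3],[42,19],[50,0]]
[[0,12],[12,8],[22,11],[25,15],[27,11],[31,0],[36,11],[38,3],[42,19],[50,0]]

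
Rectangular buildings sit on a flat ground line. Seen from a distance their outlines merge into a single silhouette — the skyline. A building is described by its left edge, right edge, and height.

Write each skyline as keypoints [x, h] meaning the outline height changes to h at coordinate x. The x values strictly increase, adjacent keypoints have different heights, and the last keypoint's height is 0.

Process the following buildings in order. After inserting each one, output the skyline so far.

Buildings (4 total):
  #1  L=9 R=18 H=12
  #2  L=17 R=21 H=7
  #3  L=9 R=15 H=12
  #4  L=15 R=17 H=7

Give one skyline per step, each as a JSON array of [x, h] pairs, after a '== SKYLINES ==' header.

== SKYLINES ==
[[9,12],[18,0]]
[[9,12],[18,7],[21,0]]
[[9,12],[18,7],[21,0]]
[[9,12],[18,7],[21,0]]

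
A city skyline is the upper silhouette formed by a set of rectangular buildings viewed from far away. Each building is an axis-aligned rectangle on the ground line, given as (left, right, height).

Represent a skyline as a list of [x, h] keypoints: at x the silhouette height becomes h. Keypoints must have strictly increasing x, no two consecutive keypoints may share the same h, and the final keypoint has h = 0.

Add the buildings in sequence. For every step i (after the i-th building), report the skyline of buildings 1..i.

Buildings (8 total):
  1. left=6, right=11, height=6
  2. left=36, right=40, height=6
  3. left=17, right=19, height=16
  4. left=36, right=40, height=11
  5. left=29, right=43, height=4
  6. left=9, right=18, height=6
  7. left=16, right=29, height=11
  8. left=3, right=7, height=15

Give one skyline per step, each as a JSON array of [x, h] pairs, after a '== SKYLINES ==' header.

== SKYLINES ==
[[6,6],[11,0]]
[[6,6],[11,0],[36,6],[40,0]]
[[6,6],[11,0],[17,16],[19,0],[36,6],[40,0]]
[[6,6],[11,0],[17,16],[19,0],[36,11],[40,0]]
[[6,6],[11,0],[17,16],[19,0],[29,4],[36,11],[40,4],[43,0]]
[[6,6],[17,16],[19,0],[29,4],[36,11],[40,4],[43,0]]
[[6,6],[16,11],[17,16],[19,11],[29,4],[36,11],[40,4],[43,0]]
[[3,15],[7,6],[16,11],[17,16],[19,11],[29,4],[36,11],[40,4],[43,0]]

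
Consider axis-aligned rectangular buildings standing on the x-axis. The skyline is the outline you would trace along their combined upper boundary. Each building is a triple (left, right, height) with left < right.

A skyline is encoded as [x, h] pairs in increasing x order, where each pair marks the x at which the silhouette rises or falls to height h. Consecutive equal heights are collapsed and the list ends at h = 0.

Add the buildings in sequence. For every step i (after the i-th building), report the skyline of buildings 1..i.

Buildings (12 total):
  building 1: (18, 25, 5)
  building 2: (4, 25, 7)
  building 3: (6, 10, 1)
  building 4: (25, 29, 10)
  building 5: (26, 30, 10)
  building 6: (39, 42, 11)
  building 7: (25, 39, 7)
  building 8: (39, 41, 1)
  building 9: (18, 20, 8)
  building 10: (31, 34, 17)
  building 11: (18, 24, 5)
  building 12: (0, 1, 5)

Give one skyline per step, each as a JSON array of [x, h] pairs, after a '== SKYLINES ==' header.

== SKYLINES ==
[[18,5],[25,0]]
[[4,7],[25,0]]
[[4,7],[25,0]]
[[4,7],[25,10],[29,0]]
[[4,7],[25,10],[30,0]]
[[4,7],[25,10],[30,0],[39,11],[42,0]]
[[4,7],[25,10],[30,7],[39,11],[42,0]]
[[4,7],[25,10],[30,7],[39,11],[42,0]]
[[4,7],[18,8],[20,7],[25,10],[30,7],[39,11],[42,0]]
[[4,7],[18,8],[20,7],[25,10],[30,7],[31,17],[34,7],[39,11],[42,0]]
[[4,7],[18,8],[20,7],[25,10],[30,7],[31,17],[34,7],[39,11],[42,0]]
[[0,5],[1,0],[4,7],[18,8],[20,7],[25,10],[30,7],[31,17],[34,7],[39,11],[42,0]]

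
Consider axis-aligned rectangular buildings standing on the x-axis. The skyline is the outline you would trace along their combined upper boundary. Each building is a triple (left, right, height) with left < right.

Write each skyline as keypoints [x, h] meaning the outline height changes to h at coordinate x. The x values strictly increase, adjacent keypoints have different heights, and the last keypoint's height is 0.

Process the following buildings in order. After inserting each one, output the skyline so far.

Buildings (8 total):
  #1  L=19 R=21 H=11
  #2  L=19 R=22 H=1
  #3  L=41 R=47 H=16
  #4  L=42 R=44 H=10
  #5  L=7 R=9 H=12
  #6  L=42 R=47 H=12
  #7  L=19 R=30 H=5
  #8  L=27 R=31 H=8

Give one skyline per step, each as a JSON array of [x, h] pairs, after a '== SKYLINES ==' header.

== SKYLINES ==
[[19,11],[21,0]]
[[19,11],[21,1],[22,0]]
[[19,11],[21,1],[22,0],[41,16],[47,0]]
[[19,11],[21,1],[22,0],[41,16],[47,0]]
[[7,12],[9,0],[19,11],[21,1],[22,0],[41,16],[47,0]]
[[7,12],[9,0],[19,11],[21,1],[22,0],[41,16],[47,0]]
[[7,12],[9,0],[19,11],[21,5],[30,0],[41,16],[47,0]]
[[7,12],[9,0],[19,11],[21,5],[27,8],[31,0],[41,16],[47,0]]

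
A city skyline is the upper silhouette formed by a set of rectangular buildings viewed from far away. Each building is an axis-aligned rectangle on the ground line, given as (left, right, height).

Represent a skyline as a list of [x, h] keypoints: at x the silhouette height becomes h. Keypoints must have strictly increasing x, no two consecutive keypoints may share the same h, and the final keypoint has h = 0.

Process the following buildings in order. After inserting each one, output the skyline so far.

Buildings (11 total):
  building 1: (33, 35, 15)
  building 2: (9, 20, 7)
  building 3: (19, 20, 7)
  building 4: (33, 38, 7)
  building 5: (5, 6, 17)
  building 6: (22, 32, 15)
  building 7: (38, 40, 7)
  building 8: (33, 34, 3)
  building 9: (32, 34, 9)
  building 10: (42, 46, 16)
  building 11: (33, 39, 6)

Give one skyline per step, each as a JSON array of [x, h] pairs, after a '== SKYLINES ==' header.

== SKYLINES ==
[[33,15],[35,0]]
[[9,7],[20,0],[33,15],[35,0]]
[[9,7],[20,0],[33,15],[35,0]]
[[9,7],[20,0],[33,15],[35,7],[38,0]]
[[5,17],[6,0],[9,7],[20,0],[33,15],[35,7],[38,0]]
[[5,17],[6,0],[9,7],[20,0],[22,15],[32,0],[33,15],[35,7],[38,0]]
[[5,17],[6,0],[9,7],[20,0],[22,15],[32,0],[33,15],[35,7],[40,0]]
[[5,17],[6,0],[9,7],[20,0],[22,15],[32,0],[33,15],[35,7],[40,0]]
[[5,17],[6,0],[9,7],[20,0],[22,15],[32,9],[33,15],[35,7],[40,0]]
[[5,17],[6,0],[9,7],[20,0],[22,15],[32,9],[33,15],[35,7],[40,0],[42,16],[46,0]]
[[5,17],[6,0],[9,7],[20,0],[22,15],[32,9],[33,15],[35,7],[40,0],[42,16],[46,0]]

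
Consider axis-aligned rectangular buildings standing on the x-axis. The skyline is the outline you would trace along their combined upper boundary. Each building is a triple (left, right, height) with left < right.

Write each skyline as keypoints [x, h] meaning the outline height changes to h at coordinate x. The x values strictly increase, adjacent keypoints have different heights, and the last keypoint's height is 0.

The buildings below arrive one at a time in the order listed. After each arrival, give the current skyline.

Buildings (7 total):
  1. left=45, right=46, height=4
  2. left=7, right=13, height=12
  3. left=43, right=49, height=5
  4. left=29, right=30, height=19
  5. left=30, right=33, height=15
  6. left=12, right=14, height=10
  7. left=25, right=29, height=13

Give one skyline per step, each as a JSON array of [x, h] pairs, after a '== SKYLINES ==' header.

== SKYLINES ==
[[45,4],[46,0]]
[[7,12],[13,0],[45,4],[46,0]]
[[7,12],[13,0],[43,5],[49,0]]
[[7,12],[13,0],[29,19],[30,0],[43,5],[49,0]]
[[7,12],[13,0],[29,19],[30,15],[33,0],[43,5],[49,0]]
[[7,12],[13,10],[14,0],[29,19],[30,15],[33,0],[43,5],[49,0]]
[[7,12],[13,10],[14,0],[25,13],[29,19],[30,15],[33,0],[43,5],[49,0]]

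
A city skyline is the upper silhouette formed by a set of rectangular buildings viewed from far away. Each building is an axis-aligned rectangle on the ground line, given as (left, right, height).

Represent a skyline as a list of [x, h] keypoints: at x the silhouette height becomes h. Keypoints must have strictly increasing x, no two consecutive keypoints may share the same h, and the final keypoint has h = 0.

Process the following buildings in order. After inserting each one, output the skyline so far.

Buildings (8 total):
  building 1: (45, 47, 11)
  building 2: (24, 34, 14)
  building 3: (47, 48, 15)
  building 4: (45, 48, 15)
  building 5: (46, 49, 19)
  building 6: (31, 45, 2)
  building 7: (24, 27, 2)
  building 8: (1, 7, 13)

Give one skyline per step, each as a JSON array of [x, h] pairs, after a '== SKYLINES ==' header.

== SKYLINES ==
[[45,11],[47,0]]
[[24,14],[34,0],[45,11],[47,0]]
[[24,14],[34,0],[45,11],[47,15],[48,0]]
[[24,14],[34,0],[45,15],[48,0]]
[[24,14],[34,0],[45,15],[46,19],[49,0]]
[[24,14],[34,2],[45,15],[46,19],[49,0]]
[[24,14],[34,2],[45,15],[46,19],[49,0]]
[[1,13],[7,0],[24,14],[34,2],[45,15],[46,19],[49,0]]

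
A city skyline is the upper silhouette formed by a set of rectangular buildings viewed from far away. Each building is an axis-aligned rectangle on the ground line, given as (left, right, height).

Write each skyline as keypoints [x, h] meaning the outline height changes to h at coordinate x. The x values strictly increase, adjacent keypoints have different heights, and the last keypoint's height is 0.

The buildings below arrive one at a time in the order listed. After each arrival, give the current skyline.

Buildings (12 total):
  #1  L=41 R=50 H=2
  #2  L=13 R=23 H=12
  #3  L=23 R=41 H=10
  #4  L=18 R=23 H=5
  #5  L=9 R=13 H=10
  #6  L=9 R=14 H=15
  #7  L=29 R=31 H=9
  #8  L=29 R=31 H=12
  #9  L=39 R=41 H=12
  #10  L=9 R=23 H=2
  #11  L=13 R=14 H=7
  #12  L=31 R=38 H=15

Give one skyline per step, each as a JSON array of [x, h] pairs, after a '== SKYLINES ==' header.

== SKYLINES ==
[[41,2],[50,0]]
[[13,12],[23,0],[41,2],[50,0]]
[[13,12],[23,10],[41,2],[50,0]]
[[13,12],[23,10],[41,2],[50,0]]
[[9,10],[13,12],[23,10],[41,2],[50,0]]
[[9,15],[14,12],[23,10],[41,2],[50,0]]
[[9,15],[14,12],[23,10],[41,2],[50,0]]
[[9,15],[14,12],[23,10],[29,12],[31,10],[41,2],[50,0]]
[[9,15],[14,12],[23,10],[29,12],[31,10],[39,12],[41,2],[50,0]]
[[9,15],[14,12],[23,10],[29,12],[31,10],[39,12],[41,2],[50,0]]
[[9,15],[14,12],[23,10],[29,12],[31,10],[39,12],[41,2],[50,0]]
[[9,15],[14,12],[23,10],[29,12],[31,15],[38,10],[39,12],[41,2],[50,0]]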